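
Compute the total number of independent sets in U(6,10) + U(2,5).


For a direct sum, |I(M1+M2)| = |I(M1)| * |I(M2)|.
|I(U(6,10))| = sum C(10,k) for k=0..6 = 848.
|I(U(2,5))| = sum C(5,k) for k=0..2 = 16.
Total = 848 * 16 = 13568.

13568


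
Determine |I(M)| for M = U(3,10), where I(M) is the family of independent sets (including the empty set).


Independent sets of U(3,10) are all subsets of size <= 3.
Count = (10 choose 0) + (10 choose 1) + (10 choose 2) + (10 choose 3)
     = 1 + 10 + 45 + 120
     = 176.

176


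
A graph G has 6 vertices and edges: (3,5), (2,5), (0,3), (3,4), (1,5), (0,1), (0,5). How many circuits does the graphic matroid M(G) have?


A circuit in a graphic matroid = edge set of a simple cycle.
G has 6 vertices and 7 edges.
Enumerating all minimal edge subsets forming cycles...
Total circuits found: 3.

3


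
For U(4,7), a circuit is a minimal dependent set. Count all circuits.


In U(4,7), circuits are the (5)-element subsets.
Any set of 5 elements is dependent, and removing any one element gives
an independent set of size 4, so it is a minimal dependent set.
Number of circuits = C(7,5) = 7! / (5! * 2!) = 21.

21


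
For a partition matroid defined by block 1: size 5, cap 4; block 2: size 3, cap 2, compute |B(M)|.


A basis picks exactly ci elements from block i.
Number of bases = product of C(|Si|, ci).
= C(5,4) * C(3,2)
= 5 * 3
= 15.

15


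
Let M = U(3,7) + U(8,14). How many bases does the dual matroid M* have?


(M1+M2)* = M1* + M2*.
M1* = U(4,7), bases: C(7,4) = 35.
M2* = U(6,14), bases: C(14,6) = 3003.
|B(M*)| = 35 * 3003 = 105105.

105105


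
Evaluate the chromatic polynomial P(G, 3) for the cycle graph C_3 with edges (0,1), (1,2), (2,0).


P(C_3, k) = (k-1)^3 + (-1)^3*(k-1).
P(3) = (2)^3 - 2
= 8 - 2 = 6.

6


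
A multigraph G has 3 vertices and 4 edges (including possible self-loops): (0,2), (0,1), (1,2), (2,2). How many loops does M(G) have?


In a graphic matroid, a loop is a self-loop edge (u,u) with rank 0.
Examining all 4 edges for self-loops...
Self-loops found: (2,2)
Number of loops = 1.

1


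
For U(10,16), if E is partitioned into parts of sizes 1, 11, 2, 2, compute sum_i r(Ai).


r(Ai) = min(|Ai|, 10) for each part.
Sum = min(1,10) + min(11,10) + min(2,10) + min(2,10)
    = 1 + 10 + 2 + 2
    = 15.

15


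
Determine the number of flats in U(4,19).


Flats of U(4,19): every subset of size < 4 is a flat, plus E itself.
Count = (19 choose 0) + (19 choose 1) + (19 choose 2) + (19 choose 3) + 1
     = 1 + 19 + 171 + 969 + 1
     = 1161.

1161


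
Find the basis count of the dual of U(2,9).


The dual of U(r,n) is U(n-r, n) = U(7,9).
Bases of U(7,9) are all (7)-element subsets.
|B(M*)| = (9 choose 7) = 36.

36


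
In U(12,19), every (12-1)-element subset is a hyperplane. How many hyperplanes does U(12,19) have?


Hyperplanes of U(12,19) are flats of rank 11.
In a uniform matroid, these are exactly the (11)-element subsets.
Count = C(19,11) = 19! / (11! * 8!) = 75582.

75582


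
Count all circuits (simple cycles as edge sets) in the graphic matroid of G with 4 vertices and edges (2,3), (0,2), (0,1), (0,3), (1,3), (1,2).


A circuit in a graphic matroid = edge set of a simple cycle.
G has 4 vertices and 6 edges.
Enumerating all minimal edge subsets forming cycles...
Total circuits found: 7.

7


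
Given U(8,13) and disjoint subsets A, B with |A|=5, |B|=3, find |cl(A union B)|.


|A union B| = 5 + 3 = 8 (disjoint).
In U(8,13), cl(S) = S if |S| < 8, else cl(S) = E.
Since 8 >= 8, cl(A union B) = E.
|cl(A union B)| = 13.

13


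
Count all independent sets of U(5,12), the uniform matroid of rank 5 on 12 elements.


Independent sets of U(5,12) are all subsets of size <= 5.
Count = C(12,0) + C(12,1) + C(12,2) + C(12,3) + C(12,4) + C(12,5)
     = 1 + 12 + 66 + 220 + 495 + 792
     = 1586.

1586


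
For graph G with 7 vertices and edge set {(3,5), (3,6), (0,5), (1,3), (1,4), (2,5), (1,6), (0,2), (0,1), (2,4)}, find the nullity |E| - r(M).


Cycle rank (nullity) = |E| - r(M) = |E| - (|V| - c).
|E| = 10, |V| = 7, c = 1.
Nullity = 10 - (7 - 1) = 10 - 6 = 4.

4


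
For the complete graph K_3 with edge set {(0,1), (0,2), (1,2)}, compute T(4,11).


T(K_3; x,y) = x^2 + x + y.
T(4,11) = 16 + 4 + 11 = 31.

31


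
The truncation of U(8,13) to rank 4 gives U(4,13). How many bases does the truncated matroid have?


Truncating U(8,13) to rank 4 gives U(4,13).
Bases of U(4,13) are all 4-element subsets of 13 elements.
Number of bases = C(13,4) = (13 * 12 * 11 * 10) / (1 * 2 * 3 * 4) = 715.

715


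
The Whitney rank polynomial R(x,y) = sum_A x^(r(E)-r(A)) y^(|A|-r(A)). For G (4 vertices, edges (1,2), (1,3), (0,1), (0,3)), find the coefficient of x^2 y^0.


R(x,y) = sum over A in 2^E of x^(r(E)-r(A)) * y^(|A|-r(A)).
G has 4 vertices, 4 edges. r(E) = 3.
Enumerate all 2^4 = 16 subsets.
Count subsets with r(E)-r(A)=2 and |A|-r(A)=0: 4.

4


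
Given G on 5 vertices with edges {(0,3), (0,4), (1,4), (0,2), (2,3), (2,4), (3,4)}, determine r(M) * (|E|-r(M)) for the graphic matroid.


r(M) = |V| - c = 5 - 1 = 4.
nullity = |E| - r(M) = 7 - 4 = 3.
Product = 4 * 3 = 12.

12


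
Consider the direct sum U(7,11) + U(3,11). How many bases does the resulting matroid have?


Bases of a direct sum M1 + M2: |B| = |B(M1)| * |B(M2)|.
|B(U(7,11))| = C(11,7) = 330.
|B(U(3,11))| = C(11,3) = 165.
Total bases = 330 * 165 = 54450.

54450


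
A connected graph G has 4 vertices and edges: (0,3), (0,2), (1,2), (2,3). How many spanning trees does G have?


By Kirchhoff's matrix tree theorem, the number of spanning trees equals
the determinant of any cofactor of the Laplacian matrix L.
G has 4 vertices and 4 edges.
Computing the (3 x 3) cofactor determinant gives 3.

3


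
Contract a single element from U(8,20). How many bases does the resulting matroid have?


Contracting e from U(8,20) gives U(7,19).
Bases of U(7,19) = (19 choose 7) = 50388.

50388


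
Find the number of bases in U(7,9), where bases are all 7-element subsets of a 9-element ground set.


Bases of U(7,9) are all 7-element subsets of the 9-element ground set.
Number of bases = C(9,7).
(9 choose 7) = 36.

36


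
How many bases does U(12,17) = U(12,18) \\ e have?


Deleting e from U(12,18) gives U(12,17) since n > r.
Bases of U(12,17) = C(17,12) = 17! / (12! * 5!) = 6188.

6188


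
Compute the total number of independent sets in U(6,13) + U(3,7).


For a direct sum, |I(M1+M2)| = |I(M1)| * |I(M2)|.
|I(U(6,13))| = sum C(13,k) for k=0..6 = 4096.
|I(U(3,7))| = sum C(7,k) for k=0..3 = 64.
Total = 4096 * 64 = 262144.

262144


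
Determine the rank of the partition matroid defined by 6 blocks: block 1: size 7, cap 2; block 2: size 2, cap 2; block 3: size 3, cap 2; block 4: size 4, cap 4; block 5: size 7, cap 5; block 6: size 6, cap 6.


Rank of a partition matroid = sum of min(|Si|, ci) for each block.
= min(7,2) + min(2,2) + min(3,2) + min(4,4) + min(7,5) + min(6,6)
= 2 + 2 + 2 + 4 + 5 + 6
= 21.

21


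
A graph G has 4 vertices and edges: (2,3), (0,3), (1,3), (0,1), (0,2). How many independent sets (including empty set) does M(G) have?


An independent set in a graphic matroid is an acyclic edge subset.
G has 4 vertices and 5 edges.
Enumerate all 2^5 = 32 subsets, checking for acyclicity.
Total independent sets = 24.

24


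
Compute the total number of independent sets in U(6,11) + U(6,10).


For a direct sum, |I(M1+M2)| = |I(M1)| * |I(M2)|.
|I(U(6,11))| = sum C(11,k) for k=0..6 = 1486.
|I(U(6,10))| = sum C(10,k) for k=0..6 = 848.
Total = 1486 * 848 = 1260128.

1260128


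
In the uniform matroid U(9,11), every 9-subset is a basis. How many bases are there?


Bases of U(9,11) are all 9-element subsets of the 11-element ground set.
Number of bases = C(11,9).
C(11,9) = 55.

55


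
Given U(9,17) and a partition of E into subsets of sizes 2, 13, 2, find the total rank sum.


r(Ai) = min(|Ai|, 9) for each part.
Sum = min(2,9) + min(13,9) + min(2,9)
    = 2 + 9 + 2
    = 13.

13


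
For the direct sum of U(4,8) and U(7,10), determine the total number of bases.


Bases of a direct sum M1 + M2: |B| = |B(M1)| * |B(M2)|.
|B(U(4,8))| = C(8,4) = 70.
|B(U(7,10))| = C(10,7) = 120.
Total bases = 70 * 120 = 8400.

8400


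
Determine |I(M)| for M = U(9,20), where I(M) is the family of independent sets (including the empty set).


Independent sets of U(9,20) are all subsets of size <= 9.
Count = C(20,0) + C(20,1) + C(20,2) + C(20,3) + C(20,4) + C(20,5) + C(20,6) + C(20,7) + C(20,8) + C(20,9)
     = 1 + 20 + 190 + 1140 + 4845 + 15504 + 38760 + 77520 + 125970 + 167960
     = 431910.

431910


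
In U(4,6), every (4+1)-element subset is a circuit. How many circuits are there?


In U(4,6), circuits are the (5)-element subsets.
Any set of 5 elements is dependent, and removing any one element gives
an independent set of size 4, so it is a minimal dependent set.
Number of circuits = C(6,5) = 6! / (5! * 1!) = 6.

6


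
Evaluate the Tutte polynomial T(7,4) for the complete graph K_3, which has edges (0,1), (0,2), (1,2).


T(K_3; x,y) = x^2 + x + y.
T(7,4) = 49 + 7 + 4 = 60.

60


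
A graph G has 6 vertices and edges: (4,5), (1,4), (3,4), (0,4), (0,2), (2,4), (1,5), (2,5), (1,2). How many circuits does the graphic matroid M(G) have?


A circuit in a graphic matroid = edge set of a simple cycle.
G has 6 vertices and 9 edges.
Enumerating all minimal edge subsets forming cycles...
Total circuits found: 12.

12


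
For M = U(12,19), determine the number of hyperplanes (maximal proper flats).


Hyperplanes of U(12,19) are flats of rank 11.
In a uniform matroid, these are exactly the (11)-element subsets.
Count = C(19,11) = 19! / (11! * 8!) = 75582.

75582


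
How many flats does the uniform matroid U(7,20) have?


Flats of U(7,20): every subset of size < 7 is a flat, plus E itself.
Count = (20 choose 0) + (20 choose 1) + (20 choose 2) + (20 choose 3) + (20 choose 4) + (20 choose 5) + (20 choose 6) + 1
     = 1 + 20 + 190 + 1140 + 4845 + 15504 + 38760 + 1
     = 60461.

60461


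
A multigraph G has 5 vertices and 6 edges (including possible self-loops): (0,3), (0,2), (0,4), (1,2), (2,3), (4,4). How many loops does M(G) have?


In a graphic matroid, a loop is a self-loop edge (u,u) with rank 0.
Examining all 6 edges for self-loops...
Self-loops found: (4,4)
Number of loops = 1.

1


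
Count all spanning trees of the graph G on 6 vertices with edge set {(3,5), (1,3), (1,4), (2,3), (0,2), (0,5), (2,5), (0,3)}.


By Kirchhoff's matrix tree theorem, the number of spanning trees equals
the determinant of any cofactor of the Laplacian matrix L.
G has 6 vertices and 8 edges.
Computing the (5 x 5) cofactor determinant gives 16.

16


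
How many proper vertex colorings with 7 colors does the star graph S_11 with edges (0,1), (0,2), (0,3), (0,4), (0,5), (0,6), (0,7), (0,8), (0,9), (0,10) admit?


P(tree, k) = k * (k-1)^(10) for any tree on 11 vertices.
P(7) = 7 * 6^10 = 7 * 60466176 = 423263232.

423263232


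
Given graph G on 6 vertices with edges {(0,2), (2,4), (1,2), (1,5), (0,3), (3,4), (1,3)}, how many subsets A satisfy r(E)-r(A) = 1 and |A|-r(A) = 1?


R(x,y) = sum over A in 2^E of x^(r(E)-r(A)) * y^(|A|-r(A)).
G has 6 vertices, 7 edges. r(E) = 5.
Enumerate all 2^7 = 128 subsets.
Count subsets with r(E)-r(A)=1 and |A|-r(A)=1: 9.

9


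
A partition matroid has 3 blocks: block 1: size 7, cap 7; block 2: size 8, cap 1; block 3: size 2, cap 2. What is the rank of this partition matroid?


Rank of a partition matroid = sum of min(|Si|, ci) for each block.
= min(7,7) + min(8,1) + min(2,2)
= 7 + 1 + 2
= 10.

10


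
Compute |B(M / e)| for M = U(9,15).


Contracting e from U(9,15) gives U(8,14).
Bases of U(8,14) = C(14,8) = 14! / (8! * 6!) = 3003.

3003


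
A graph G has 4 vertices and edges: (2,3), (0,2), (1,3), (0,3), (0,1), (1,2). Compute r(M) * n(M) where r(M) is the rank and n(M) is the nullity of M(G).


r(M) = |V| - c = 4 - 1 = 3.
nullity = |E| - r(M) = 6 - 3 = 3.
Product = 3 * 3 = 9.

9


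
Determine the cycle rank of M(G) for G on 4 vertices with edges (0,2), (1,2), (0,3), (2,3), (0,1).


Cycle rank (nullity) = |E| - r(M) = |E| - (|V| - c).
|E| = 5, |V| = 4, c = 1.
Nullity = 5 - (4 - 1) = 5 - 3 = 2.

2


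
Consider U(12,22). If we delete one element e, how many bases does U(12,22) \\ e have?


Deleting e from U(12,22) gives U(12,21) since n > r.
Bases of U(12,21) = C(21,12) = 21! / (12! * 9!) = 293930.

293930


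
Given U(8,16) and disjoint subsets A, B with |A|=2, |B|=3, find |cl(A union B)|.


|A union B| = 2 + 3 = 5 (disjoint).
In U(8,16), cl(S) = S if |S| < 8, else cl(S) = E.
Since 5 < 8, cl(A union B) = A union B.
|cl(A union B)| = 5.

5


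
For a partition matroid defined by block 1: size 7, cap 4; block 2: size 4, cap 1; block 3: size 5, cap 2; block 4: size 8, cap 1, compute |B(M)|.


A basis picks exactly ci elements from block i.
Number of bases = product of C(|Si|, ci).
= C(7,4) * C(4,1) * C(5,2) * C(8,1)
= 35 * 4 * 10 * 8
= 11200.

11200


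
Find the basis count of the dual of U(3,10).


The dual of U(r,n) is U(n-r, n) = U(7,10).
Bases of U(7,10) are all (7)-element subsets.
|B(M*)| = C(10,7) = 120.

120


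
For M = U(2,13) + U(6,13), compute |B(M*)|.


(M1+M2)* = M1* + M2*.
M1* = U(11,13), bases: C(13,11) = 78.
M2* = U(7,13), bases: C(13,7) = 1716.
|B(M*)| = 78 * 1716 = 133848.

133848


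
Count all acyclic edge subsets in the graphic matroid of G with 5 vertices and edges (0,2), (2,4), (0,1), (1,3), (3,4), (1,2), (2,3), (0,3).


An independent set in a graphic matroid is an acyclic edge subset.
G has 5 vertices and 8 edges.
Enumerate all 2^8 = 256 subsets, checking for acyclicity.
Total independent sets = 128.

128


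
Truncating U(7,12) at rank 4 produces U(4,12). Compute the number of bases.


Truncating U(7,12) to rank 4 gives U(4,12).
Bases of U(4,12) are all 4-element subsets of 12 elements.
Number of bases = (12 choose 4) = 495.

495


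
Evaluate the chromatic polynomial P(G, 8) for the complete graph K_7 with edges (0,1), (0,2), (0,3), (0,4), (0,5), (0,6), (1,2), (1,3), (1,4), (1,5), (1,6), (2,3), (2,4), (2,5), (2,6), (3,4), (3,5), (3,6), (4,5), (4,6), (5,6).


P(K_7, k) = k(k-1)(k-2)...(k-6).
P(8) = (8) * (7) * (6) * (5) * (4) * (3) * (2) = 40320.

40320


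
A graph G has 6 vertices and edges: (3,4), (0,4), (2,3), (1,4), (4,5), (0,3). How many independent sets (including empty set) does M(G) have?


An independent set in a graphic matroid is an acyclic edge subset.
G has 6 vertices and 6 edges.
Enumerate all 2^6 = 64 subsets, checking for acyclicity.
Total independent sets = 56.

56


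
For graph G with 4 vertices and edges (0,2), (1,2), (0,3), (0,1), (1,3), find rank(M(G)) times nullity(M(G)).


r(M) = |V| - c = 4 - 1 = 3.
nullity = |E| - r(M) = 5 - 3 = 2.
Product = 3 * 2 = 6.

6


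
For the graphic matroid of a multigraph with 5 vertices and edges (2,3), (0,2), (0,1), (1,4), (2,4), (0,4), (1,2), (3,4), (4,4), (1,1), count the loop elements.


In a graphic matroid, a loop is a self-loop edge (u,u) with rank 0.
Examining all 10 edges for self-loops...
Self-loops found: (4,4), (1,1)
Number of loops = 2.

2


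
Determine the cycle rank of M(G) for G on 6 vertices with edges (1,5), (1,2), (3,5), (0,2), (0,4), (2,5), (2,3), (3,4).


Cycle rank (nullity) = |E| - r(M) = |E| - (|V| - c).
|E| = 8, |V| = 6, c = 1.
Nullity = 8 - (6 - 1) = 8 - 5 = 3.

3


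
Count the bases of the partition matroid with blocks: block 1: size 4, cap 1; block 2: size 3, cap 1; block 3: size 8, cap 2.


A basis picks exactly ci elements from block i.
Number of bases = product of C(|Si|, ci).
= C(4,1) * C(3,1) * C(8,2)
= 4 * 3 * 28
= 336.

336


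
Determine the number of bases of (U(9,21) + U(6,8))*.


(M1+M2)* = M1* + M2*.
M1* = U(12,21), bases: C(21,12) = 293930.
M2* = U(2,8), bases: C(8,2) = 28.
|B(M*)| = 293930 * 28 = 8230040.

8230040


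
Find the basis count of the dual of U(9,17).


The dual of U(r,n) is U(n-r, n) = U(8,17).
Bases of U(8,17) are all (8)-element subsets.
|B(M*)| = C(17,8) = 17! / (8! * 9!) = 24310.

24310


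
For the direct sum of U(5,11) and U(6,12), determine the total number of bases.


Bases of a direct sum M1 + M2: |B| = |B(M1)| * |B(M2)|.
|B(U(5,11))| = C(11,5) = 462.
|B(U(6,12))| = C(12,6) = 924.
Total bases = 462 * 924 = 426888.

426888


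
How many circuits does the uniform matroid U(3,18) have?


In U(3,18), circuits are the (4)-element subsets.
Any set of 4 elements is dependent, and removing any one element gives
an independent set of size 3, so it is a minimal dependent set.
Number of circuits = C(18,4) = (18 * 17 * 16 * 15) / (1 * 2 * 3 * 4) = 3060.

3060


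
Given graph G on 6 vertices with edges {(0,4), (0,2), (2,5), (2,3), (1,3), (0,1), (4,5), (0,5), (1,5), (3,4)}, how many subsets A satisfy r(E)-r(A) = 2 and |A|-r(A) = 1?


R(x,y) = sum over A in 2^E of x^(r(E)-r(A)) * y^(|A|-r(A)).
G has 6 vertices, 10 edges. r(E) = 5.
Enumerate all 2^10 = 1024 subsets.
Count subsets with r(E)-r(A)=2 and |A|-r(A)=1: 30.

30


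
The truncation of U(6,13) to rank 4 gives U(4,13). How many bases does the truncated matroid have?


Truncating U(6,13) to rank 4 gives U(4,13).
Bases of U(4,13) are all 4-element subsets of 13 elements.
Number of bases = C(13,4) = (13 * 12 * 11 * 10) / (1 * 2 * 3 * 4) = 715.

715


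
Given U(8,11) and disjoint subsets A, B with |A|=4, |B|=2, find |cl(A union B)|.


|A union B| = 4 + 2 = 6 (disjoint).
In U(8,11), cl(S) = S if |S| < 8, else cl(S) = E.
Since 6 < 8, cl(A union B) = A union B.
|cl(A union B)| = 6.

6


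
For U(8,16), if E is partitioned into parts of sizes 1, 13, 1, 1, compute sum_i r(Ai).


r(Ai) = min(|Ai|, 8) for each part.
Sum = min(1,8) + min(13,8) + min(1,8) + min(1,8)
    = 1 + 8 + 1 + 1
    = 11.

11


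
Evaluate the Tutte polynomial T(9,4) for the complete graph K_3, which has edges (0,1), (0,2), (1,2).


T(K_3; x,y) = x^2 + x + y.
T(9,4) = 81 + 9 + 4 = 94.

94


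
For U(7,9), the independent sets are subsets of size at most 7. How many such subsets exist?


Independent sets of U(7,9) are all subsets of size <= 7.
Count = C(9,0) + C(9,1) + C(9,2) + C(9,3) + C(9,4) + C(9,5) + C(9,6) + C(9,7)
     = 1 + 9 + 36 + 84 + 126 + 126 + 84 + 36
     = 502.

502


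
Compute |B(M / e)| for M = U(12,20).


Contracting e from U(12,20) gives U(11,19).
Bases of U(11,19) = C(19,11) = 19! / (11! * 8!) = 75582.

75582


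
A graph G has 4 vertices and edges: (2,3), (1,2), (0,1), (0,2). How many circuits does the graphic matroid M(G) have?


A circuit in a graphic matroid = edge set of a simple cycle.
G has 4 vertices and 4 edges.
Enumerating all minimal edge subsets forming cycles...
Total circuits found: 1.

1


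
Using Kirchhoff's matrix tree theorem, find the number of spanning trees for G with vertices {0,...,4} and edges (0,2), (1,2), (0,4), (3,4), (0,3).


By Kirchhoff's matrix tree theorem, the number of spanning trees equals
the determinant of any cofactor of the Laplacian matrix L.
G has 5 vertices and 5 edges.
Computing the (4 x 4) cofactor determinant gives 3.

3


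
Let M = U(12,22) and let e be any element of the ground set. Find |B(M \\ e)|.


Deleting e from U(12,22) gives U(12,21) since n > r.
Bases of U(12,21) = C(21,12) = 293930.

293930


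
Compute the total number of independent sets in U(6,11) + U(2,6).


For a direct sum, |I(M1+M2)| = |I(M1)| * |I(M2)|.
|I(U(6,11))| = sum C(11,k) for k=0..6 = 1486.
|I(U(2,6))| = sum C(6,k) for k=0..2 = 22.
Total = 1486 * 22 = 32692.

32692


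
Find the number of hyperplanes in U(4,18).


Hyperplanes of U(4,18) are flats of rank 3.
In a uniform matroid, these are exactly the (3)-element subsets.
Count = (18 choose 3) = 816.

816


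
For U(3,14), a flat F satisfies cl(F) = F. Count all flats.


Flats of U(3,14): every subset of size < 3 is a flat, plus E itself.
Count = C(14,0) + C(14,1) + C(14,2) + 1
     = 1 + 14 + 91 + 1
     = 107.

107


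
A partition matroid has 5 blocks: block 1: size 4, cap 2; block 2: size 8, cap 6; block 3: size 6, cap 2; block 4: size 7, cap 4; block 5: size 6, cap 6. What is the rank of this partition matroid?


Rank of a partition matroid = sum of min(|Si|, ci) for each block.
= min(4,2) + min(8,6) + min(6,2) + min(7,4) + min(6,6)
= 2 + 6 + 2 + 4 + 6
= 20.

20


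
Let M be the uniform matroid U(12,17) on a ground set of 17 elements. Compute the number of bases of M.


Bases of U(12,17) are all 12-element subsets of the 17-element ground set.
Number of bases = C(17,12).
C(17,12) = 6188.

6188


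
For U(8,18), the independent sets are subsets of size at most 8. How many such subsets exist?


Independent sets of U(8,18) are all subsets of size <= 8.
Count = C(18,0) + C(18,1) + C(18,2) + C(18,3) + C(18,4) + C(18,5) + C(18,6) + C(18,7) + C(18,8)
     = 1 + 18 + 153 + 816 + 3060 + 8568 + 18564 + 31824 + 43758
     = 106762.

106762


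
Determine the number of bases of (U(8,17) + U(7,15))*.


(M1+M2)* = M1* + M2*.
M1* = U(9,17), bases: C(17,9) = 24310.
M2* = U(8,15), bases: C(15,8) = 6435.
|B(M*)| = 24310 * 6435 = 156434850.

156434850


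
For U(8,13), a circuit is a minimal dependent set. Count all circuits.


In U(8,13), circuits are the (9)-element subsets.
Any set of 9 elements is dependent, and removing any one element gives
an independent set of size 8, so it is a minimal dependent set.
Number of circuits = C(13,9) = 13! / (9! * 4!) = 715.

715


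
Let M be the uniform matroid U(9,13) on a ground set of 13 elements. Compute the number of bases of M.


Bases of U(9,13) are all 9-element subsets of the 13-element ground set.
Number of bases = C(13,9).
C(13,9) = 715.

715


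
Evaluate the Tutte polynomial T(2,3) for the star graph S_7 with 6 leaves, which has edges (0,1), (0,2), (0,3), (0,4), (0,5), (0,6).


A star on 7 vertices is a tree with 6 edges.
T(x,y) = x^(6) for any tree.
T(2,3) = 2^6 = 64.

64


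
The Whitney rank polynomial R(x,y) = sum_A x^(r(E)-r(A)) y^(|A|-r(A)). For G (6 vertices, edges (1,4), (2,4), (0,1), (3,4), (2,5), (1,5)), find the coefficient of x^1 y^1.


R(x,y) = sum over A in 2^E of x^(r(E)-r(A)) * y^(|A|-r(A)).
G has 6 vertices, 6 edges. r(E) = 5.
Enumerate all 2^6 = 64 subsets.
Count subsets with r(E)-r(A)=1 and |A|-r(A)=1: 2.

2


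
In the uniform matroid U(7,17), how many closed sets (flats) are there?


Flats of U(7,17): every subset of size < 7 is a flat, plus E itself.
Count = (17 choose 0) + (17 choose 1) + (17 choose 2) + (17 choose 3) + (17 choose 4) + (17 choose 5) + (17 choose 6) + 1
     = 1 + 17 + 136 + 680 + 2380 + 6188 + 12376 + 1
     = 21779.

21779


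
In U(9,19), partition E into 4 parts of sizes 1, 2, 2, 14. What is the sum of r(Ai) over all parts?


r(Ai) = min(|Ai|, 9) for each part.
Sum = min(1,9) + min(2,9) + min(2,9) + min(14,9)
    = 1 + 2 + 2 + 9
    = 14.

14


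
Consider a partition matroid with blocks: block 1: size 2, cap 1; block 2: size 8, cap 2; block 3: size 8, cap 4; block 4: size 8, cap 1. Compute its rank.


Rank of a partition matroid = sum of min(|Si|, ci) for each block.
= min(2,1) + min(8,2) + min(8,4) + min(8,1)
= 1 + 2 + 4 + 1
= 8.

8


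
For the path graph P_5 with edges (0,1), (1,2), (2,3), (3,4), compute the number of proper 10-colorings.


P(P_5, k) = k * (k-1)^(4).
P(10) = 10 * 9^4 = 10 * 6561 = 65610.

65610


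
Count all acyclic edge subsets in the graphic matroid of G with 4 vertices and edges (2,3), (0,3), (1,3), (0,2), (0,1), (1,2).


An independent set in a graphic matroid is an acyclic edge subset.
G has 4 vertices and 6 edges.
Enumerate all 2^6 = 64 subsets, checking for acyclicity.
Total independent sets = 38.

38


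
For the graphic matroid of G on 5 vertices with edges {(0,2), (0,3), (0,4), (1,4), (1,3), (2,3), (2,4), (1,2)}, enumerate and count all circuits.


A circuit in a graphic matroid = edge set of a simple cycle.
G has 5 vertices and 8 edges.
Enumerating all minimal edge subsets forming cycles...
Total circuits found: 13.

13


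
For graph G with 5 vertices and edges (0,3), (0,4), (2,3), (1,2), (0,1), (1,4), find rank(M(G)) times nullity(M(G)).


r(M) = |V| - c = 5 - 1 = 4.
nullity = |E| - r(M) = 6 - 4 = 2.
Product = 4 * 2 = 8.

8


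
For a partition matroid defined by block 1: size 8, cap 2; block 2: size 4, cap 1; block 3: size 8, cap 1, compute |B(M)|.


A basis picks exactly ci elements from block i.
Number of bases = product of C(|Si|, ci).
= C(8,2) * C(4,1) * C(8,1)
= 28 * 4 * 8
= 896.

896


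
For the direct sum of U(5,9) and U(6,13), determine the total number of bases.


Bases of a direct sum M1 + M2: |B| = |B(M1)| * |B(M2)|.
|B(U(5,9))| = C(9,5) = 126.
|B(U(6,13))| = C(13,6) = 1716.
Total bases = 126 * 1716 = 216216.

216216


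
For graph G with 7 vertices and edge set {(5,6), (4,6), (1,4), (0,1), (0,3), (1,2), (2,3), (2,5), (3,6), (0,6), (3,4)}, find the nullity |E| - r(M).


Cycle rank (nullity) = |E| - r(M) = |E| - (|V| - c).
|E| = 11, |V| = 7, c = 1.
Nullity = 11 - (7 - 1) = 11 - 6 = 5.

5


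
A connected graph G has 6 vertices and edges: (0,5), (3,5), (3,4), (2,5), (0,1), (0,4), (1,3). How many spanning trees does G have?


By Kirchhoff's matrix tree theorem, the number of spanning trees equals
the determinant of any cofactor of the Laplacian matrix L.
G has 6 vertices and 7 edges.
Computing the (5 x 5) cofactor determinant gives 12.

12


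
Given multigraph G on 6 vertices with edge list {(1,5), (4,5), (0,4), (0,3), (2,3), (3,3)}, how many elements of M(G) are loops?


In a graphic matroid, a loop is a self-loop edge (u,u) with rank 0.
Examining all 6 edges for self-loops...
Self-loops found: (3,3)
Number of loops = 1.

1


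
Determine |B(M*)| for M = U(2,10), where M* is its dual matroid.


The dual of U(r,n) is U(n-r, n) = U(8,10).
Bases of U(8,10) are all (8)-element subsets.
|B(M*)| = (10 choose 8) = 45.

45


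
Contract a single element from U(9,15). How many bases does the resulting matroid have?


Contracting e from U(9,15) gives U(8,14).
Bases of U(8,14) = (14 choose 8) = 3003.

3003


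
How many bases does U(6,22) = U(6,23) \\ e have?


Deleting e from U(6,23) gives U(6,22) since n > r.
Bases of U(6,22) = (22 choose 6) = 74613.

74613


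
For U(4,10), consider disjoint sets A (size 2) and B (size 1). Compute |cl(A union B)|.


|A union B| = 2 + 1 = 3 (disjoint).
In U(4,10), cl(S) = S if |S| < 4, else cl(S) = E.
Since 3 < 4, cl(A union B) = A union B.
|cl(A union B)| = 3.

3


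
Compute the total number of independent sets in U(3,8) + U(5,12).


For a direct sum, |I(M1+M2)| = |I(M1)| * |I(M2)|.
|I(U(3,8))| = sum C(8,k) for k=0..3 = 93.
|I(U(5,12))| = sum C(12,k) for k=0..5 = 1586.
Total = 93 * 1586 = 147498.

147498


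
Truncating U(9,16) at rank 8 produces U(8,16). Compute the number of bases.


Truncating U(9,16) to rank 8 gives U(8,16).
Bases of U(8,16) are all 8-element subsets of 16 elements.
Number of bases = (16 choose 8) = 12870.

12870


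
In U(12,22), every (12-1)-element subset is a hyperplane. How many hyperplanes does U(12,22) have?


Hyperplanes of U(12,22) are flats of rank 11.
In a uniform matroid, these are exactly the (11)-element subsets.
Count = C(22,11) = 705432.

705432


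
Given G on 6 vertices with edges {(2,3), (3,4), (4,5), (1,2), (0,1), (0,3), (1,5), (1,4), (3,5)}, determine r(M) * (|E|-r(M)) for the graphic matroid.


r(M) = |V| - c = 6 - 1 = 5.
nullity = |E| - r(M) = 9 - 5 = 4.
Product = 5 * 4 = 20.

20


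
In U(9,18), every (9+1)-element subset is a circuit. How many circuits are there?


In U(9,18), circuits are the (10)-element subsets.
Any set of 10 elements is dependent, and removing any one element gives
an independent set of size 9, so it is a minimal dependent set.
Number of circuits = C(18,10) = 43758.

43758


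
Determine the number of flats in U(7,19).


Flats of U(7,19): every subset of size < 7 is a flat, plus E itself.
Count = C(19,0) + C(19,1) + C(19,2) + C(19,3) + C(19,4) + C(19,5) + C(19,6) + 1
     = 1 + 19 + 171 + 969 + 3876 + 11628 + 27132 + 1
     = 43797.

43797


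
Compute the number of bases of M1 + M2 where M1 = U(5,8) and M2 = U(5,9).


Bases of a direct sum M1 + M2: |B| = |B(M1)| * |B(M2)|.
|B(U(5,8))| = C(8,5) = 56.
|B(U(5,9))| = C(9,5) = 126.
Total bases = 56 * 126 = 7056.

7056


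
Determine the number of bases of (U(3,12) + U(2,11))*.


(M1+M2)* = M1* + M2*.
M1* = U(9,12), bases: C(12,9) = 220.
M2* = U(9,11), bases: C(11,9) = 55.
|B(M*)| = 220 * 55 = 12100.

12100


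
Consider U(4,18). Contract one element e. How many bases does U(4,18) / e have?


Contracting e from U(4,18) gives U(3,17).
Bases of U(3,17) = C(17,3) = (17 * 16 * 15) / (1 * 2 * 3) = 680.

680


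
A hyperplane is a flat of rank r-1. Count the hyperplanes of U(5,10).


Hyperplanes of U(5,10) are flats of rank 4.
In a uniform matroid, these are exactly the (4)-element subsets.
Count = C(10,4) = (10 * 9 * 8 * 7) / (1 * 2 * 3 * 4) = 210.

210


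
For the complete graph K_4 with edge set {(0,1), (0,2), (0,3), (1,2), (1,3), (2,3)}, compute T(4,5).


T(K_4; x,y) = x^3 + 3x^2 + 4xy + 2x + y^3 + 3y^2 + 2y.
Substituting x=4, y=5:
= 64 + 48 + 80 + 8 + 125 + 75 + 10
= 410.

410


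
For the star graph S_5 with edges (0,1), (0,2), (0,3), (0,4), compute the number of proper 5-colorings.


P(tree, k) = k * (k-1)^(4) for any tree on 5 vertices.
P(5) = 5 * 4^4 = 5 * 256 = 1280.

1280


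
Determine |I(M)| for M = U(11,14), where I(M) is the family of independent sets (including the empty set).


Independent sets of U(11,14) are all subsets of size <= 11.
Count = (14 choose 0) + (14 choose 1) + (14 choose 2) + (14 choose 3) + (14 choose 4) + (14 choose 5) + (14 choose 6) + (14 choose 7) + (14 choose 8) + (14 choose 9) + (14 choose 10) + (14 choose 11)
     = 1 + 14 + 91 + 364 + 1001 + 2002 + 3003 + 3432 + 3003 + 2002 + 1001 + 364
     = 16278.

16278


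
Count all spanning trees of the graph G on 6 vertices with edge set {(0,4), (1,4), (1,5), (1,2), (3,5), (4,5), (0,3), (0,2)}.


By Kirchhoff's matrix tree theorem, the number of spanning trees equals
the determinant of any cofactor of the Laplacian matrix L.
G has 6 vertices and 8 edges.
Computing the (5 x 5) cofactor determinant gives 35.

35


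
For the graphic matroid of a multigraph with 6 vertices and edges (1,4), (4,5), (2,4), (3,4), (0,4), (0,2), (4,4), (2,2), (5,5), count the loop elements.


In a graphic matroid, a loop is a self-loop edge (u,u) with rank 0.
Examining all 9 edges for self-loops...
Self-loops found: (4,4), (2,2), (5,5)
Number of loops = 3.

3


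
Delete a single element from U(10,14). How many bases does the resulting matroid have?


Deleting e from U(10,14) gives U(10,13) since n > r.
Bases of U(10,13) = (13 choose 10) = 286.

286


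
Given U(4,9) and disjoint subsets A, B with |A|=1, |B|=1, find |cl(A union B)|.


|A union B| = 1 + 1 = 2 (disjoint).
In U(4,9), cl(S) = S if |S| < 4, else cl(S) = E.
Since 2 < 4, cl(A union B) = A union B.
|cl(A union B)| = 2.

2


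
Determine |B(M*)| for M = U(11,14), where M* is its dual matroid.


The dual of U(r,n) is U(n-r, n) = U(3,14).
Bases of U(3,14) are all (3)-element subsets.
|B(M*)| = (14 choose 3) = 364.

364


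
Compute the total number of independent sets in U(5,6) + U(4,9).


For a direct sum, |I(M1+M2)| = |I(M1)| * |I(M2)|.
|I(U(5,6))| = sum C(6,k) for k=0..5 = 63.
|I(U(4,9))| = sum C(9,k) for k=0..4 = 256.
Total = 63 * 256 = 16128.

16128


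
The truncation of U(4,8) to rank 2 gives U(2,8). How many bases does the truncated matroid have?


Truncating U(4,8) to rank 2 gives U(2,8).
Bases of U(2,8) are all 2-element subsets of 8 elements.
Number of bases = (8 choose 2) = 28.

28


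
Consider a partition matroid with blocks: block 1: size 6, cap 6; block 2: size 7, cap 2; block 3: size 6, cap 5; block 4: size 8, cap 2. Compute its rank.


Rank of a partition matroid = sum of min(|Si|, ci) for each block.
= min(6,6) + min(7,2) + min(6,5) + min(8,2)
= 6 + 2 + 5 + 2
= 15.

15


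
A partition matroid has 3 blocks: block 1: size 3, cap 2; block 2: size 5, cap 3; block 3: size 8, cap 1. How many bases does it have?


A basis picks exactly ci elements from block i.
Number of bases = product of C(|Si|, ci).
= C(3,2) * C(5,3) * C(8,1)
= 3 * 10 * 8
= 240.

240


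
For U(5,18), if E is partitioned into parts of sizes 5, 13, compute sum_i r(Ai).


r(Ai) = min(|Ai|, 5) for each part.
Sum = min(5,5) + min(13,5)
    = 5 + 5
    = 10.

10


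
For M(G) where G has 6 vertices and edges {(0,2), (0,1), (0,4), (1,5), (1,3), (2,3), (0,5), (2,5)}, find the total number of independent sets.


An independent set in a graphic matroid is an acyclic edge subset.
G has 6 vertices and 8 edges.
Enumerate all 2^8 = 256 subsets, checking for acyclicity.
Total independent sets = 172.

172


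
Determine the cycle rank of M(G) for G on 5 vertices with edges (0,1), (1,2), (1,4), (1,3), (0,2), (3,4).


Cycle rank (nullity) = |E| - r(M) = |E| - (|V| - c).
|E| = 6, |V| = 5, c = 1.
Nullity = 6 - (5 - 1) = 6 - 4 = 2.

2


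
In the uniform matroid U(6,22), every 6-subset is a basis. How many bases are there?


Bases of U(6,22) are all 6-element subsets of the 22-element ground set.
Number of bases = C(22,6).
(22 choose 6) = 74613.

74613


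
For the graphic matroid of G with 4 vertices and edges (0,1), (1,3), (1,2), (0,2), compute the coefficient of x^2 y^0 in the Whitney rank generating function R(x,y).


R(x,y) = sum over A in 2^E of x^(r(E)-r(A)) * y^(|A|-r(A)).
G has 4 vertices, 4 edges. r(E) = 3.
Enumerate all 2^4 = 16 subsets.
Count subsets with r(E)-r(A)=2 and |A|-r(A)=0: 4.

4


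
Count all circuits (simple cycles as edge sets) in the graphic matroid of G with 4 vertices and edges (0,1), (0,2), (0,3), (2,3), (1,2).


A circuit in a graphic matroid = edge set of a simple cycle.
G has 4 vertices and 5 edges.
Enumerating all minimal edge subsets forming cycles...
Total circuits found: 3.

3


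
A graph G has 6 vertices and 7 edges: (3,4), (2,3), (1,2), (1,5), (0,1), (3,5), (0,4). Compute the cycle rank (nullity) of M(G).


Cycle rank (nullity) = |E| - r(M) = |E| - (|V| - c).
|E| = 7, |V| = 6, c = 1.
Nullity = 7 - (6 - 1) = 7 - 5 = 2.

2


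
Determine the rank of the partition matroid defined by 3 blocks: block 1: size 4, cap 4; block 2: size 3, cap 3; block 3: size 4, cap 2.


Rank of a partition matroid = sum of min(|Si|, ci) for each block.
= min(4,4) + min(3,3) + min(4,2)
= 4 + 3 + 2
= 9.

9


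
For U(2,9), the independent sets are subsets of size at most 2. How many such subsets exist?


Independent sets of U(2,9) are all subsets of size <= 2.
Count = (9 choose 0) + (9 choose 1) + (9 choose 2)
     = 1 + 9 + 36
     = 46.

46


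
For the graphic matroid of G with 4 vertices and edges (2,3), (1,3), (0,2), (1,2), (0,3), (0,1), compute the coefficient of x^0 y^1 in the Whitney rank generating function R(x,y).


R(x,y) = sum over A in 2^E of x^(r(E)-r(A)) * y^(|A|-r(A)).
G has 4 vertices, 6 edges. r(E) = 3.
Enumerate all 2^6 = 64 subsets.
Count subsets with r(E)-r(A)=0 and |A|-r(A)=1: 15.

15


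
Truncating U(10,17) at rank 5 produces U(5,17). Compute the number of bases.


Truncating U(10,17) to rank 5 gives U(5,17).
Bases of U(5,17) are all 5-element subsets of 17 elements.
Number of bases = (17 choose 5) = 6188.

6188


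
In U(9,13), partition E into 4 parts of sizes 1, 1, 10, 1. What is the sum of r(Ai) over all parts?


r(Ai) = min(|Ai|, 9) for each part.
Sum = min(1,9) + min(1,9) + min(10,9) + min(1,9)
    = 1 + 1 + 9 + 1
    = 12.

12


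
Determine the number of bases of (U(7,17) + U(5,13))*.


(M1+M2)* = M1* + M2*.
M1* = U(10,17), bases: C(17,10) = 19448.
M2* = U(8,13), bases: C(13,8) = 1287.
|B(M*)| = 19448 * 1287 = 25029576.

25029576


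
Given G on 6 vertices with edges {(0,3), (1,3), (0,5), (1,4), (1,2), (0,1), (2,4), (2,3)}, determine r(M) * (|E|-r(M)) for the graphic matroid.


r(M) = |V| - c = 6 - 1 = 5.
nullity = |E| - r(M) = 8 - 5 = 3.
Product = 5 * 3 = 15.

15


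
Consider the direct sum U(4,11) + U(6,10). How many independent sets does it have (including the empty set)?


For a direct sum, |I(M1+M2)| = |I(M1)| * |I(M2)|.
|I(U(4,11))| = sum C(11,k) for k=0..4 = 562.
|I(U(6,10))| = sum C(10,k) for k=0..6 = 848.
Total = 562 * 848 = 476576.

476576


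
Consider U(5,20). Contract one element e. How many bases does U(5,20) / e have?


Contracting e from U(5,20) gives U(4,19).
Bases of U(4,19) = C(19,4) = (19 * 18 * 17 * 16) / (1 * 2 * 3 * 4) = 3876.

3876


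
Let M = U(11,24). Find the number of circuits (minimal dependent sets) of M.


In U(11,24), circuits are the (12)-element subsets.
Any set of 12 elements is dependent, and removing any one element gives
an independent set of size 11, so it is a minimal dependent set.
Number of circuits = (24 choose 12) = 2704156.

2704156


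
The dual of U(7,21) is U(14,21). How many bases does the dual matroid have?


The dual of U(r,n) is U(n-r, n) = U(14,21).
Bases of U(14,21) are all (14)-element subsets.
|B(M*)| = C(21,14) = 116280.

116280


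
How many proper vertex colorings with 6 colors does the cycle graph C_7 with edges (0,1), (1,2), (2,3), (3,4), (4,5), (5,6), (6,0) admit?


P(C_7, k) = (k-1)^7 + (-1)^7*(k-1).
P(6) = (5)^7 - 5
= 78125 - 5 = 78120.

78120


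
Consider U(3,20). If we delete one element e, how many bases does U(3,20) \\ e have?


Deleting e from U(3,20) gives U(3,19) since n > r.
Bases of U(3,19) = (19 choose 3) = 969.

969


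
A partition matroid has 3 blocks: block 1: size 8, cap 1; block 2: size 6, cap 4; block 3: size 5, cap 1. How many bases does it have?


A basis picks exactly ci elements from block i.
Number of bases = product of C(|Si|, ci).
= C(8,1) * C(6,4) * C(5,1)
= 8 * 15 * 5
= 600.

600


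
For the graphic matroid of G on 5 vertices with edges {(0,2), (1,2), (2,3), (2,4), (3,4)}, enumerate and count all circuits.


A circuit in a graphic matroid = edge set of a simple cycle.
G has 5 vertices and 5 edges.
Enumerating all minimal edge subsets forming cycles...
Total circuits found: 1.

1


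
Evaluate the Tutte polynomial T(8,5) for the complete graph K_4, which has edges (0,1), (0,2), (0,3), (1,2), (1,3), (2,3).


T(K_4; x,y) = x^3 + 3x^2 + 4xy + 2x + y^3 + 3y^2 + 2y.
Substituting x=8, y=5:
= 512 + 192 + 160 + 16 + 125 + 75 + 10
= 1090.

1090


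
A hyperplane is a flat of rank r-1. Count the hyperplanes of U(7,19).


Hyperplanes of U(7,19) are flats of rank 6.
In a uniform matroid, these are exactly the (6)-element subsets.
Count = C(19,6) = 19! / (6! * 13!) = 27132.

27132


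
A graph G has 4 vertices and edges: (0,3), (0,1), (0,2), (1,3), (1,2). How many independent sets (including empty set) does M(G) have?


An independent set in a graphic matroid is an acyclic edge subset.
G has 4 vertices and 5 edges.
Enumerate all 2^5 = 32 subsets, checking for acyclicity.
Total independent sets = 24.

24


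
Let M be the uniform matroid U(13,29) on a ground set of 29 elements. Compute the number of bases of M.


Bases of U(13,29) are all 13-element subsets of the 29-element ground set.
Number of bases = C(29,13).
C(29,13) = 67863915.

67863915


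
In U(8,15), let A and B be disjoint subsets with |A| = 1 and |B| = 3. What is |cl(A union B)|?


|A union B| = 1 + 3 = 4 (disjoint).
In U(8,15), cl(S) = S if |S| < 8, else cl(S) = E.
Since 4 < 8, cl(A union B) = A union B.
|cl(A union B)| = 4.

4


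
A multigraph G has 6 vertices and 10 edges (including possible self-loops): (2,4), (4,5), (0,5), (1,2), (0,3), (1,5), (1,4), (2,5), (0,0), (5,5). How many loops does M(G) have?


In a graphic matroid, a loop is a self-loop edge (u,u) with rank 0.
Examining all 10 edges for self-loops...
Self-loops found: (0,0), (5,5)
Number of loops = 2.

2
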